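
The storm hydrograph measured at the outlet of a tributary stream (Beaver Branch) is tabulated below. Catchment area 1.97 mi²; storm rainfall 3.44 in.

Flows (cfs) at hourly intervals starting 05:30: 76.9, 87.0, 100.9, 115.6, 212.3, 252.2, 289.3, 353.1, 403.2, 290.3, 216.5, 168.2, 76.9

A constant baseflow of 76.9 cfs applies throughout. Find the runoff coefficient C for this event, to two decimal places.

C ≈ 0.38

ΣQ_DR = 1643 cfs; V = ΣQ_DR·Δt = 5.914 × 10^6 ft³.
Runoff depth d = V / A = 1.292 in.
C = d / P = 1.292 / 3.44 = 0.38.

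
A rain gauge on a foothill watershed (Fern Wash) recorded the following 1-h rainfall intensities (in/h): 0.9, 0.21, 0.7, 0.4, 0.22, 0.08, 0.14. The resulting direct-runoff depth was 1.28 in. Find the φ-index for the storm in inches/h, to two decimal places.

Only the 3 blocks with intensity above φ contribute runoff: 0.9, 0.7, 0.4 in/h.
Σ(I−φ)·Δt = d  ⇒  (0.9+0.7+0.4 − 3φ)·1 = 1.28
φ = (2.000 − 1.28/1) / 3 = 0.24 in/h.

φ ≈ 0.24 in/h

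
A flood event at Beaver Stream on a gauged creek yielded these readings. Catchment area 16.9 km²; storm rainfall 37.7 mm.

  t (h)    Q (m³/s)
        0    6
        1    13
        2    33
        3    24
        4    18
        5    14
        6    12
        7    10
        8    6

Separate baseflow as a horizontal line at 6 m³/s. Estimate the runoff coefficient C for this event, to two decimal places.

C ≈ 0.46

ΣQ_DR = 82.00 m³/s; V = ΣQ_DR·Δt = 2.952 × 10^5 m³.
Runoff depth d = V / A = 17.47 mm.
C = d / P = 17.47 / 37.7 = 0.46.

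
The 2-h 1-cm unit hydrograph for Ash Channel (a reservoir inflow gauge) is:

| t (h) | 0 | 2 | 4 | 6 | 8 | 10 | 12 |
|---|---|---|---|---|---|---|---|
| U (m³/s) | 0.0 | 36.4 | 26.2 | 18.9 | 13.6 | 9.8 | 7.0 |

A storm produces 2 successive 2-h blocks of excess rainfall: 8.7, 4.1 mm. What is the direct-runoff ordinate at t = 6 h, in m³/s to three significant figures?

By discrete convolution, Q_j = Σ (P_i / 10 mm) · U_{j−i}.
At t = 6 h (j=3): Q = (8.7/10)·18.9 + (4.1/10)·26.2 = 27.2 m³/s.

Q ≈ 27.2 m³/s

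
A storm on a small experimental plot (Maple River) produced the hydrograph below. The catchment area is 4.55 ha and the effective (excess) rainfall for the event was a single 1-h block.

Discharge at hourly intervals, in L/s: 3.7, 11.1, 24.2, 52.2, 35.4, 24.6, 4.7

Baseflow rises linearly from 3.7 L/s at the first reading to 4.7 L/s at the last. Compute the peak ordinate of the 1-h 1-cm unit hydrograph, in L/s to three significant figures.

Direct runoff: 0.00, 7.23, 20.17, 48.00, 31.03, 20.07, 0.00 L/s; ΣQ_DR = 126.5 L/s, peak = 48.00 L/s.
Runoff depth d = ΣQ_DR·Δt / A = 126.5 × 3600 / (4.55 ha) = 10.01 mm.
The 1-cm UH is the DRH scaled by (10 mm)/d, so U_p = 48.00 × 10/10.01 = 48.0 L/s.

U_p ≈ 48.0 L/s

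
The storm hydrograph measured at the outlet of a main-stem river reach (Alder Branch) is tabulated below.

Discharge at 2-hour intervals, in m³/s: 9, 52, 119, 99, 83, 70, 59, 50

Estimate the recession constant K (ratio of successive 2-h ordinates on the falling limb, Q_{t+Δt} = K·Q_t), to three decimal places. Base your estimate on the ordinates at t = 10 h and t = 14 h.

Using the recession-limb readings at t = 10 h and t = 14 h: Q falls from 70 to 50 m³/s over 2 intervals.
K = (Q₂/Q₁)^(1/2) = (50/70)^(1/2) = 0.845.

K ≈ 0.845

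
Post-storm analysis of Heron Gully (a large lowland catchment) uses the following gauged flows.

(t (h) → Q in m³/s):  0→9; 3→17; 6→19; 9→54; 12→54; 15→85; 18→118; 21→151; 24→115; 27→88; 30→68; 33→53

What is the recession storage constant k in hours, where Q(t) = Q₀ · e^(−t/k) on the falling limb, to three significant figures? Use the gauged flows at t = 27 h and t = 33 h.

k ≈ 11.8 h

On the falling limb, Q drops from 88 to 53 m³/s between t = 27 h and t = 33 h (Δt = 6 h).
k = −Δt / ln(Q₂/Q₁) = −6 / ln(53/88) = 11.8 h.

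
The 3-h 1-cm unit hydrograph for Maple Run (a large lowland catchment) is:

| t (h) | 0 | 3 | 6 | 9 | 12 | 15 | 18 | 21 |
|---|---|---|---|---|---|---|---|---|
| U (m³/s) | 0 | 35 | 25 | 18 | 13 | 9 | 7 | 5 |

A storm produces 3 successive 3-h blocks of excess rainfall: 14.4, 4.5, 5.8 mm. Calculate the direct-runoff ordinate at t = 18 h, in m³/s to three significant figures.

Q ≈ 21.7 m³/s

By discrete convolution, Q_j = Σ (P_i / 10 mm) · U_{j−i}.
At t = 18 h (j=6): Q = (14.4/10)·7 + (4.5/10)·9 + (5.8/10)·13 = 21.7 m³/s.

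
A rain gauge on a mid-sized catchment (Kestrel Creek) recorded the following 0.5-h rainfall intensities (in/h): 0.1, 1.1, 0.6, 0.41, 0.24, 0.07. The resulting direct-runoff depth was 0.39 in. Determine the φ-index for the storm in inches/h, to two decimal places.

Only the 2 blocks with intensity above φ contribute runoff: 1.1, 0.6 in/h.
Σ(I−φ)·Δt = d  ⇒  (1.1+0.6 − 2φ)·0.5 = 0.39
φ = (1.700 − 0.39/0.5) / 2 = 0.46 in/h.

φ ≈ 0.46 in/h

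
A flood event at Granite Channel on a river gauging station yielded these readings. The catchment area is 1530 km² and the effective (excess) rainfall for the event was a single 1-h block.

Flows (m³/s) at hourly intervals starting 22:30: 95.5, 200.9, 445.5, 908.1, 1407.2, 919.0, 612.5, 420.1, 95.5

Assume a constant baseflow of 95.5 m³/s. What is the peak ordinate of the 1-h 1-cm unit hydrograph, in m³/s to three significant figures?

U_p ≈ 1310 m³/s

Direct runoff: 0.0, 105.4, 350.0, 812.6, 1311.7, 823.5, 517.0, 324.6, 0.0 m³/s; ΣQ_DR = 4245 m³/s, peak = 1311.7 m³/s.
Runoff depth d = ΣQ_DR·Δt / A = 4245 × 3600 / (1530 km²) = 9.988 mm.
The 1-cm UH is the DRH scaled by (10 mm)/d, so U_p = 1311.7 × 10/9.988 = 1310 m³/s.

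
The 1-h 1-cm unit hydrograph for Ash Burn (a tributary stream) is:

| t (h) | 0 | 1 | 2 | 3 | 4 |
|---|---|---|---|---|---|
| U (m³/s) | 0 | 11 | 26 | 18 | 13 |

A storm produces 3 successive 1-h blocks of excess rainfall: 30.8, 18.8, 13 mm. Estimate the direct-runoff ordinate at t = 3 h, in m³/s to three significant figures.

Q ≈ 119 m³/s

By discrete convolution, Q_j = Σ (P_i / 10 mm) · U_{j−i}.
At t = 3 h (j=3): Q = (30.8/10)·18 + (18.8/10)·26 + (13/10)·11 = 119 m³/s.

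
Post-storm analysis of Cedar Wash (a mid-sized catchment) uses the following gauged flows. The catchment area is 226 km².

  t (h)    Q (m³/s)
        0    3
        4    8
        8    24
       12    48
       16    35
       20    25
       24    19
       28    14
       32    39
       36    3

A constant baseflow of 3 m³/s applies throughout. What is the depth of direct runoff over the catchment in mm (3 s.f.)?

Direct runoff: 0.0, 5.0, 21.0, 45.0, 32.0, 22.0, 16.0, 11.0, 36.0, 0.0 m³/s; ΣQ_DR = 188.0 m³/s.
V = ΣQ_DR · Δt = 188.0 × 14400 s = 2.707 × 10^6 m³.
Over A = 226 km², depth = V / A = 12.0 mm.

d ≈ 12.0 mm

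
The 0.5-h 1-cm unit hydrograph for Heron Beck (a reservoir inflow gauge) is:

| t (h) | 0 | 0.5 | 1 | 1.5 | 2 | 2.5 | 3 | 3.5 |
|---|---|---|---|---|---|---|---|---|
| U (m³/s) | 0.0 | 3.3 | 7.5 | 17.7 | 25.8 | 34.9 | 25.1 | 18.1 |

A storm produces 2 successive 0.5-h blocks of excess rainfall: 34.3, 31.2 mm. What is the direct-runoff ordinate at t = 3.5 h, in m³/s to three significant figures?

By discrete convolution, Q_j = Σ (P_i / 10 mm) · U_{j−i}.
At t = 3.5 h (j=7): Q = (34.3/10)·18.1 + (31.2/10)·25.1 = 140 m³/s.

Q ≈ 140 m³/s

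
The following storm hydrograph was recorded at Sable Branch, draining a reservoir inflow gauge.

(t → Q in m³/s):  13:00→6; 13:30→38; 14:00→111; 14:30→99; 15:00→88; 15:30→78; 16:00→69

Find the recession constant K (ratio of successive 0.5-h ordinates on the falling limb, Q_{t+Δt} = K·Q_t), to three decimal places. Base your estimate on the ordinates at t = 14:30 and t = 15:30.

K ≈ 0.888

Using the recession-limb readings at t = 14:30 and t = 15:30: Q falls from 99 to 78 m³/s over 2 intervals.
K = (Q₂/Q₁)^(1/2) = (78/99)^(1/2) = 0.888.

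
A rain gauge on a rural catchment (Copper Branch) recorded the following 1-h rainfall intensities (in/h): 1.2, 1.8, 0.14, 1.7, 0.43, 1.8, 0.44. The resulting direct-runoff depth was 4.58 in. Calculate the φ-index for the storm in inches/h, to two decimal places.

Only the 4 blocks with intensity above φ contribute runoff: 1.2, 1.8, 1.7, 1.8 in/h.
Σ(I−φ)·Δt = d  ⇒  (1.2+1.8+1.7+1.8 − 4φ)·1 = 4.58
φ = (6.500 − 4.58/1) / 4 = 0.48 in/h.

φ ≈ 0.48 in/h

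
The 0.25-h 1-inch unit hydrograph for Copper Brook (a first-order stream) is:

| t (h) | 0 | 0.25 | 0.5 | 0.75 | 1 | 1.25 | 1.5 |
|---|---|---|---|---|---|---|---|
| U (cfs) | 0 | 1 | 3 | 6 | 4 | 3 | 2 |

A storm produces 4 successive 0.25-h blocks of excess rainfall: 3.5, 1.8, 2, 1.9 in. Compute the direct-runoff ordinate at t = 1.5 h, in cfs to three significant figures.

Q ≈ 31.8 cfs

By discrete convolution, Q_j = Σ (P_i / 1 in) · U_{j−i}.
At t = 1.5 h (j=6): Q = (3.5/1)·2 + (1.8/1)·3 + (2/1)·4 + (1.9/1)·6 = 31.8 cfs.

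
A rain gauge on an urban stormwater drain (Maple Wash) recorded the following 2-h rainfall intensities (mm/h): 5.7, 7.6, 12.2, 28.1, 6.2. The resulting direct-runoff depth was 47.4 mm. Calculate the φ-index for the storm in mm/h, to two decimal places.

Only the 2 blocks with intensity above φ contribute runoff: 12.2, 28.1 mm/h.
Σ(I−φ)·Δt = d  ⇒  (12.2+28.1 − 2φ)·2 = 47.4
φ = (40.30 − 47.4/2) / 2 = 8.30 mm/h.

φ ≈ 8.30 mm/h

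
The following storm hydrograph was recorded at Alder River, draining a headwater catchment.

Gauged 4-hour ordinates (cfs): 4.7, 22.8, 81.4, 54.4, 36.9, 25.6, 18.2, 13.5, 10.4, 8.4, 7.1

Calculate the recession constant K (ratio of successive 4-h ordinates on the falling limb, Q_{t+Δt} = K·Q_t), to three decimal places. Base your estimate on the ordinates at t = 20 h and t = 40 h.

K ≈ 0.774

Using the recession-limb readings at t = 20 h and t = 40 h: Q falls from 25.6 to 7.1 cfs over 5 intervals.
K = (Q₂/Q₁)^(1/5) = (7.1/25.6)^(1/5) = 0.774.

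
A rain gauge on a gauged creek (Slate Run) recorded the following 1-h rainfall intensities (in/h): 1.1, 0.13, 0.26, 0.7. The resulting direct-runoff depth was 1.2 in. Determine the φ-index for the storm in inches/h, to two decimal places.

Only the 2 blocks with intensity above φ contribute runoff: 1.1, 0.7 in/h.
Σ(I−φ)·Δt = d  ⇒  (1.1+0.7 − 2φ)·1 = 1.2
φ = (1.800 − 1.2/1) / 2 = 0.30 in/h.

φ ≈ 0.30 in/h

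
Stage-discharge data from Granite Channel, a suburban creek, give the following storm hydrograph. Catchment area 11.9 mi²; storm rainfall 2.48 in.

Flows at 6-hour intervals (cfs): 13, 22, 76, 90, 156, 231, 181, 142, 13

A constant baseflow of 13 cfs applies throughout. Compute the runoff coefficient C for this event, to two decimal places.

ΣQ_DR = 807.0 cfs; V = ΣQ_DR·Δt = 1.743 × 10^7 ft³.
Runoff depth d = V / A = 0.6305 in.
C = d / P = 0.6305 / 2.48 = 0.25.

C ≈ 0.25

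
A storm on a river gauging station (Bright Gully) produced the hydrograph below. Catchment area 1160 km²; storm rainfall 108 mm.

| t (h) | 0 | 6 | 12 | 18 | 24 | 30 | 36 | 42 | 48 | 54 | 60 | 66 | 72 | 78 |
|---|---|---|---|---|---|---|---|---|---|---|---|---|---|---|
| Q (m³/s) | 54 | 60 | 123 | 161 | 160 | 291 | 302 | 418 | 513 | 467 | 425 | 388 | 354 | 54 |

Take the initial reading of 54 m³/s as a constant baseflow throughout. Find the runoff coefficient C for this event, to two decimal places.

ΣQ_DR = 3014 m³/s; V = ΣQ_DR·Δt = 6.510 × 10^7 m³.
Runoff depth d = V / A = 56.12 mm.
C = d / P = 56.12 / 108 = 0.52.

C ≈ 0.52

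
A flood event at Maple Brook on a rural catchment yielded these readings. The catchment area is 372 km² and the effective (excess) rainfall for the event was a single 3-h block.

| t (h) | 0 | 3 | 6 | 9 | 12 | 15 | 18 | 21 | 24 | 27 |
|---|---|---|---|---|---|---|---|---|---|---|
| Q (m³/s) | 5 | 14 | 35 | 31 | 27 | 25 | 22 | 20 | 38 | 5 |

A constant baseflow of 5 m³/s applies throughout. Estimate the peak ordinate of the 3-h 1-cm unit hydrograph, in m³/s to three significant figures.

Direct runoff: 0.0, 9.0, 30.0, 26.0, 22.0, 20.0, 17.0, 15.0, 33.0, 0.0 m³/s; ΣQ_DR = 172.0 m³/s, peak = 33.0 m³/s.
Runoff depth d = ΣQ_DR·Δt / A = 172.0 × 10800 / (372 km²) = 4.994 mm.
The 1-cm UH is the DRH scaled by (10 mm)/d, so U_p = 33.0 × 10/4.994 = 66.1 m³/s.

U_p ≈ 66.1 m³/s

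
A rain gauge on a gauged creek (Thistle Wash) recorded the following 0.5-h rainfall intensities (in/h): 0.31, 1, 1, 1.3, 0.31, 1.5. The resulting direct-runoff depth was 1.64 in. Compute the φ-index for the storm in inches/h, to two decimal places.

φ ≈ 0.38 in/h

Only the 4 blocks with intensity above φ contribute runoff: 1, 1, 1.3, 1.5 in/h.
Σ(I−φ)·Δt = d  ⇒  (1+1+1.3+1.5 − 4φ)·0.5 = 1.64
φ = (4.800 − 1.64/0.5) / 4 = 0.38 in/h.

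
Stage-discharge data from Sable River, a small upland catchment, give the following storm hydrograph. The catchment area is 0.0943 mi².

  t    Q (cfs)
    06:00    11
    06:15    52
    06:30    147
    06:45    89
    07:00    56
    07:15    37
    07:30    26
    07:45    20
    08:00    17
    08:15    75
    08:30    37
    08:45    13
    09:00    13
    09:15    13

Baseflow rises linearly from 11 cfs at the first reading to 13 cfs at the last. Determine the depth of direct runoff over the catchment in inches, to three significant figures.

Direct runoff: 0.00, 40.85, 135.69, 77.54, 44.38, 25.23, 14.08, 7.92, 4.77, 62.62, 24.46, 0.31, 0.15, 0.00 cfs; ΣQ_DR = 438.0 cfs.
V = ΣQ_DR · Δt = 438.0 × 900 s = 3.942 × 10^5 ft³.
Over A = 0.0943 mi², depth = V / A = 1.80 in.

d ≈ 1.80 in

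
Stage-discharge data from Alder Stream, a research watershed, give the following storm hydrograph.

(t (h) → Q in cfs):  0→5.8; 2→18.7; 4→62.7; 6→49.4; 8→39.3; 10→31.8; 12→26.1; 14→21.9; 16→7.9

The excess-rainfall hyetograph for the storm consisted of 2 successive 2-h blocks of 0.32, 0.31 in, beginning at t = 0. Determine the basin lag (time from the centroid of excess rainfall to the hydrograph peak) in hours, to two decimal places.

t_L ≈ 2.02 h

Centroid of excess rainfall: t_c = Σ P_i·t̄_i / ΣP_i = 1.9841 h (block centres at 1, 3 h).
Hydrograph peak occurs at t = 4 h, so basin lag t_L = 4 − 1.9841 = 2.02 h.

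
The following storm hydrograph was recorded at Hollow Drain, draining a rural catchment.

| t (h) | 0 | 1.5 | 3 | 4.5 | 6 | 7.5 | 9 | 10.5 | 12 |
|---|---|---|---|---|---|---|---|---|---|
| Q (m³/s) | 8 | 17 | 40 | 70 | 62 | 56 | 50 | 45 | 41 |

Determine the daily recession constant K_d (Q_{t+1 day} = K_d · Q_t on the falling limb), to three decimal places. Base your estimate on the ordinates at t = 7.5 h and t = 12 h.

Between t = 7.5 h and t = 12 h the flow falls from 56 to 41 m³/s over 3×1.5 h = 4.5 h.
Per-interval ratio K = (41/56)^(1/3) = 0.9013; K_d = K^(24/1.5) = 0.190.

K_d ≈ 0.190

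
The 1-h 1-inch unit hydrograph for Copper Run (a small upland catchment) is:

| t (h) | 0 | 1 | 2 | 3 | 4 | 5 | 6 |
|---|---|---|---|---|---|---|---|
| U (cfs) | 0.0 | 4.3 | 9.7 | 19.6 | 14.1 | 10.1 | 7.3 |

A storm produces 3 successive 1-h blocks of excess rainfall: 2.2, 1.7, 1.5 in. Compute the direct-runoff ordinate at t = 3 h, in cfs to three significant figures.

Q ≈ 66.1 cfs

By discrete convolution, Q_j = Σ (P_i / 1 in) · U_{j−i}.
At t = 3 h (j=3): Q = (2.2/1)·19.6 + (1.7/1)·9.7 + (1.5/1)·4.3 = 66.1 cfs.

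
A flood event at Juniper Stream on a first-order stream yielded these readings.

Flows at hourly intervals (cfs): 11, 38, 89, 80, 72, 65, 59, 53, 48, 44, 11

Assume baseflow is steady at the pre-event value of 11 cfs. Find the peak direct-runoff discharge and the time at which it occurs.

Q_p = 78.0 cfs at t = 2 h

Subtracting baseflow gives direct-runoff ordinates: 0.0, 27.0, 78.0, 69.0, 61.0, 54.0, 48.0, 42.0, 37.0, 33.0, 0.0 cfs.
The maximum is 78.0 cfs, occurring at the reading for t = 2 h.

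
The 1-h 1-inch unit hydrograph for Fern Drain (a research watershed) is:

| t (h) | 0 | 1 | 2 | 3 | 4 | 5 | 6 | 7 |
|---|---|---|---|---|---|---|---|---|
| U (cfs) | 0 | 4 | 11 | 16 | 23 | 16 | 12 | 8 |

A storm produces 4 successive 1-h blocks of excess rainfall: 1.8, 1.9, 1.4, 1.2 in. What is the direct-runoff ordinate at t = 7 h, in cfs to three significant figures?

By discrete convolution, Q_j = Σ (P_i / 1 in) · U_{j−i}.
At t = 7 h (j=7): Q = (1.8/1)·8 + (1.9/1)·12 + (1.4/1)·16 + (1.2/1)·23 = 87.2 cfs.

Q ≈ 87.2 cfs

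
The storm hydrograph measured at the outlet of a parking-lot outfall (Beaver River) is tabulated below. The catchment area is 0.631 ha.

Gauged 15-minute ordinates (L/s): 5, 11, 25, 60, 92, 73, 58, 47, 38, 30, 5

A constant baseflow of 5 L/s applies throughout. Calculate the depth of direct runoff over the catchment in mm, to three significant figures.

d ≈ 55.5 mm

Direct runoff: 0.0, 6.0, 20.0, 55.0, 87.0, 68.0, 53.0, 42.0, 33.0, 25.0, 0.0 L/s; ΣQ_DR = 389.0 L/s.
V = ΣQ_DR · Δt = 389.0 × 900 s = 3.501 × 10^5 L.
Over A = 0.631 ha, depth = V / A = 55.5 mm.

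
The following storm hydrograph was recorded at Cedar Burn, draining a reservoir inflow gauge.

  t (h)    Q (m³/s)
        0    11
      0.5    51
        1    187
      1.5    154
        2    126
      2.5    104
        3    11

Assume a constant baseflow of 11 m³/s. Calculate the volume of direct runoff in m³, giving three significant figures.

Direct-runoff ordinates (Q − Q_b): 0.0, 40.0, 176.0, 143.0, 115.0, 93.0, 0.0 m³/s.
ΣQ_DR = 567.0 m³/s.
With Δt = 0.5 h = 1800 s, V = ΣQ_DR · Δt = 567.0 × 1800 = 1.02 × 10^6 m³.

V ≈ 1.02 × 10^6 m³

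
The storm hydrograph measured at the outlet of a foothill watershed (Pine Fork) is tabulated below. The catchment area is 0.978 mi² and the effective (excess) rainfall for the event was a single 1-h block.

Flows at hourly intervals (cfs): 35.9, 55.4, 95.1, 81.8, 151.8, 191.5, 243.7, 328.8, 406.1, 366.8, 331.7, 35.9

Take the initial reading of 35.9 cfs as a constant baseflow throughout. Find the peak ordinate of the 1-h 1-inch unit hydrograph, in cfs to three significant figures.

U_p ≈ 123 cfs

Direct runoff: 0.0, 19.5, 59.2, 45.9, 115.9, 155.6, 207.8, 292.9, 370.2, 330.9, 295.8, 0.0 cfs; ΣQ_DR = 1894 cfs, peak = 370.2 cfs.
Runoff depth d = ΣQ_DR·Δt / A = 1894 × 3600 / (0.978 mi²) = 3.000 in.
The 1-inch UH is the DRH scaled by (1 in)/d, so U_p = 370.2 × 1/3.000 = 123 cfs.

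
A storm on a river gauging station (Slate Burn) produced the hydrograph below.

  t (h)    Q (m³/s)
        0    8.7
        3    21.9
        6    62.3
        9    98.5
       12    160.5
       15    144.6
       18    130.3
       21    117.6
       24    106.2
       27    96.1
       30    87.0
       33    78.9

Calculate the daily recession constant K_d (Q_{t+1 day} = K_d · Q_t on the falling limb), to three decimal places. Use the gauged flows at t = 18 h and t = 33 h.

K_d ≈ 0.448

Between t = 18 h and t = 33 h the flow falls from 130.3 to 78.9 m³/s over 5×3 h = 15 h.
Per-interval ratio K = (78.9/130.3)^(1/5) = 0.9045; K_d = K^(24/3) = 0.448.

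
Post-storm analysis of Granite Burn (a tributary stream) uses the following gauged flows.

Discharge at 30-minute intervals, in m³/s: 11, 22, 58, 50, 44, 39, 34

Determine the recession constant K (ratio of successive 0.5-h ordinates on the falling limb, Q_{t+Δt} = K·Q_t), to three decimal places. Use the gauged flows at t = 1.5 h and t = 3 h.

Using the recession-limb readings at t = 1.5 h and t = 3 h: Q falls from 50 to 34 m³/s over 3 intervals.
K = (Q₂/Q₁)^(1/3) = (34/50)^(1/3) = 0.879.

K ≈ 0.879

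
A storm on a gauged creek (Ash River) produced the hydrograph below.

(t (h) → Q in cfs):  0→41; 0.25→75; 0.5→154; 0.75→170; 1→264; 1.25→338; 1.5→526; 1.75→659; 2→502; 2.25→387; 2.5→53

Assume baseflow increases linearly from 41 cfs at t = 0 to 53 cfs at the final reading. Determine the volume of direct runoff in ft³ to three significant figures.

V ≈ 2.39 × 10^6 ft³

Direct-runoff ordinates (Q − Q_b): 0.00, 32.80, 110.60, 125.40, 218.20, 291.00, 477.80, 609.60, 451.40, 335.20, 0.00 cfs.
ΣQ_DR = 2652 cfs.
With Δt = 0.25 h = 900 s, V = ΣQ_DR · Δt = 2652 × 900 = 2.39 × 10^6 ft³.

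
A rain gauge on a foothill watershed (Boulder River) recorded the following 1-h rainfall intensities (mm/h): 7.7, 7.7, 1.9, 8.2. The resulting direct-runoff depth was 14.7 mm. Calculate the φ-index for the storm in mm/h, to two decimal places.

φ ≈ 2.97 mm/h

Only the 3 blocks with intensity above φ contribute runoff: 7.7, 7.7, 8.2 mm/h.
Σ(I−φ)·Δt = d  ⇒  (7.7+7.7+8.2 − 3φ)·1 = 14.7
φ = (23.60 − 14.7/1) / 3 = 2.97 mm/h.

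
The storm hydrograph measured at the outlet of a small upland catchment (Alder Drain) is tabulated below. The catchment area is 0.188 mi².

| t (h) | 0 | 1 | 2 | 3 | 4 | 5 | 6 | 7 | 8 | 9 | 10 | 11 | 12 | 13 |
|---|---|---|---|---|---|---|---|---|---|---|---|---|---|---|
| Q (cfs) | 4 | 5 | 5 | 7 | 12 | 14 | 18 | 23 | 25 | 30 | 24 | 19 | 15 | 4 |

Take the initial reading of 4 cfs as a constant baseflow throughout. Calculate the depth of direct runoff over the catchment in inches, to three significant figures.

d ≈ 1.23 in

Direct runoff: 0.0, 1.0, 1.0, 3.0, 8.0, 10.0, 14.0, 19.0, 21.0, 26.0, 20.0, 15.0, 11.0, 0.0 cfs; ΣQ_DR = 149.0 cfs.
V = ΣQ_DR · Δt = 149.0 × 3600 s = 5.364 × 10^5 ft³.
Over A = 0.188 mi², depth = V / A = 1.23 in.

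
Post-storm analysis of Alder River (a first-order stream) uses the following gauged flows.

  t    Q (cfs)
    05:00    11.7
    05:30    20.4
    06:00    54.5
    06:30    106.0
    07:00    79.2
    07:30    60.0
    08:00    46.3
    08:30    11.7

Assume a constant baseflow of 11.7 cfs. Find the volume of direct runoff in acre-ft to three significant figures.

Direct-runoff ordinates (Q − Q_b): 0.0, 8.7, 42.8, 94.3, 67.5, 48.3, 34.6, 0.0 cfs.
ΣQ_DR = 296.2 cfs.
With Δt = 0.5 h = 1800 s, V = ΣQ_DR · Δt = 296.2 × 1800 = 5.33 × 10^5 ft³ = 12.2 acre-ft.

V ≈ 12.2 acre-ft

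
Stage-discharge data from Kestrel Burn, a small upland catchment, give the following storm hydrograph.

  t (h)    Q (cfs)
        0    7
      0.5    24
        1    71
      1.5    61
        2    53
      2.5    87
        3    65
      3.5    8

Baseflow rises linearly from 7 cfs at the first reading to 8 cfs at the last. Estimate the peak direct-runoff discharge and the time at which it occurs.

Q_p = 79.29 cfs at t = 2.5 h

Subtracting baseflow gives direct-runoff ordinates: 0.00, 16.86, 63.71, 53.57, 45.43, 79.29, 57.14, 0.00 cfs.
The maximum is 79.29 cfs, occurring at the reading for t = 2.5 h.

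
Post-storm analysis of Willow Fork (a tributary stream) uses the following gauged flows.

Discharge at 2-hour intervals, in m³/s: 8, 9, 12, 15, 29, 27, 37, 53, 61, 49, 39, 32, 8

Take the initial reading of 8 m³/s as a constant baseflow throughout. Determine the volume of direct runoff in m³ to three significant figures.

Direct-runoff ordinates (Q − Q_b): 0.0, 1.0, 4.0, 7.0, 21.0, 19.0, 29.0, 45.0, 53.0, 41.0, 31.0, 24.0, 0.0 m³/s.
ΣQ_DR = 275.0 m³/s.
With Δt = 2 h = 7200 s, V = ΣQ_DR · Δt = 275.0 × 7200 = 1.98 × 10^6 m³.

V ≈ 1.98 × 10^6 m³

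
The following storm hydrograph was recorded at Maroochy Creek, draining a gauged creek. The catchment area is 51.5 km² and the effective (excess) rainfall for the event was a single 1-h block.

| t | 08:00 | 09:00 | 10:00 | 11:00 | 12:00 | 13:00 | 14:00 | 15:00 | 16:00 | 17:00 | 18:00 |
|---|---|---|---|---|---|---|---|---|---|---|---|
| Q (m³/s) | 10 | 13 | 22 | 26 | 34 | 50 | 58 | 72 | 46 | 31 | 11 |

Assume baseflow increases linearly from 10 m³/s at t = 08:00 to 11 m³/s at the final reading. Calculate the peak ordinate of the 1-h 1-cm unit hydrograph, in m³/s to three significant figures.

U_p ≈ 34.1 m³/s

Direct runoff: 0.00, 2.90, 11.80, 15.70, 23.60, 39.50, 47.40, 61.30, 35.20, 20.10, 0.00 m³/s; ΣQ_DR = 257.5 m³/s, peak = 61.30 m³/s.
Runoff depth d = ΣQ_DR·Δt / A = 257.5 × 3600 / (51.5 km²) = 18.00 mm.
The 1-cm UH is the DRH scaled by (10 mm)/d, so U_p = 61.30 × 10/18.00 = 34.1 m³/s.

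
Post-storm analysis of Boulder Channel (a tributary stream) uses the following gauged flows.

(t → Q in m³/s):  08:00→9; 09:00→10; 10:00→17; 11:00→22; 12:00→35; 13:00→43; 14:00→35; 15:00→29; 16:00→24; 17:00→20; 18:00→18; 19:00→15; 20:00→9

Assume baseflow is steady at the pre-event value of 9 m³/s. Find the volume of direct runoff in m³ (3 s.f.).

Direct-runoff ordinates (Q − Q_b): 0.0, 1.0, 8.0, 13.0, 26.0, 34.0, 26.0, 20.0, 15.0, 11.0, 9.0, 6.0, 0.0 m³/s.
ΣQ_DR = 169.0 m³/s.
With Δt = 1 h = 3600 s, V = ΣQ_DR · Δt = 169.0 × 3600 = 6.08 × 10^5 m³.

V ≈ 6.08 × 10^5 m³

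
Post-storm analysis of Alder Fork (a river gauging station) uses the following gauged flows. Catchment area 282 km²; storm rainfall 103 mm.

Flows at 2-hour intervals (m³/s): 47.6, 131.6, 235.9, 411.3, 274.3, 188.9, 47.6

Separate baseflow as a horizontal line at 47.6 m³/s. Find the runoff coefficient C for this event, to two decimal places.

ΣQ_DR = 1004 m³/s; V = ΣQ_DR·Δt = 7.229 × 10^6 m³.
Runoff depth d = V / A = 25.63 mm.
C = d / P = 25.63 / 103 = 0.25.

C ≈ 0.25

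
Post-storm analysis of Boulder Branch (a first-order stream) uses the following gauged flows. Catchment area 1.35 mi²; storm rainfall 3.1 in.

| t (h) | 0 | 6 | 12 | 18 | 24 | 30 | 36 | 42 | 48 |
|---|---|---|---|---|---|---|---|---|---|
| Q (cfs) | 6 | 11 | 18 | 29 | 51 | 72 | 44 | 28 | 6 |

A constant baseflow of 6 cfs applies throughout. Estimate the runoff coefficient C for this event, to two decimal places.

ΣQ_DR = 211.0 cfs; V = ΣQ_DR·Δt = 4.558 × 10^6 ft³.
Runoff depth d = V / A = 1.453 in.
C = d / P = 1.453 / 3.1 = 0.47.

C ≈ 0.47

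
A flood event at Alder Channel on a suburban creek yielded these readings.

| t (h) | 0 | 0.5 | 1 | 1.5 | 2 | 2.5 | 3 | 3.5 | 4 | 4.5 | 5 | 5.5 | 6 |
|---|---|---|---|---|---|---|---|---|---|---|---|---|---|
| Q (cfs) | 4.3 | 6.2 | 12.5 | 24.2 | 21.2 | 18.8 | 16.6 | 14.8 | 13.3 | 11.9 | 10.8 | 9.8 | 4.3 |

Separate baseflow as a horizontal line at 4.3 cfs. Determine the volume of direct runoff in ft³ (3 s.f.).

Direct-runoff ordinates (Q − Q_b): 0.0, 1.9, 8.2, 19.9, 16.9, 14.5, 12.3, 10.5, 9.0, 7.6, 6.5, 5.5, 0.0 cfs.
ΣQ_DR = 112.8 cfs.
With Δt = 0.5 h = 1800 s, V = ΣQ_DR · Δt = 112.8 × 1800 = 2.03 × 10^5 ft³.

V ≈ 2.03 × 10^5 ft³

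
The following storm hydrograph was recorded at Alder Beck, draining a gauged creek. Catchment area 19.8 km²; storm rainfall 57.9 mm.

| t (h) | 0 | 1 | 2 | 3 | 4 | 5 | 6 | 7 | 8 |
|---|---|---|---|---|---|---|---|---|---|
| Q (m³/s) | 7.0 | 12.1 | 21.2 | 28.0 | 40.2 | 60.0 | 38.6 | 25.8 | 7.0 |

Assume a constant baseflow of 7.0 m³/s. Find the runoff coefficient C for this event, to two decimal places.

C ≈ 0.56

ΣQ_DR = 176.9 m³/s; V = ΣQ_DR·Δt = 6.368 × 10^5 m³.
Runoff depth d = V / A = 32.16 mm.
C = d / P = 32.16 / 57.9 = 0.56.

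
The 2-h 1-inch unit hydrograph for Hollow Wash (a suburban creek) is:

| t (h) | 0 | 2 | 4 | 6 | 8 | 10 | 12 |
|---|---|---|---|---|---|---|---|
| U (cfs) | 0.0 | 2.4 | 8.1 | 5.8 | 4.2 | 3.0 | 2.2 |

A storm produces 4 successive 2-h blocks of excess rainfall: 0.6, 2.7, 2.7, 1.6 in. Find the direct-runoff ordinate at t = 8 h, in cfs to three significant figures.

Q ≈ 43.9 cfs

By discrete convolution, Q_j = Σ (P_i / 1 in) · U_{j−i}.
At t = 8 h (j=4): Q = (0.6/1)·4.2 + (2.7/1)·5.8 + (2.7/1)·8.1 + (1.6/1)·2.4 = 43.9 cfs.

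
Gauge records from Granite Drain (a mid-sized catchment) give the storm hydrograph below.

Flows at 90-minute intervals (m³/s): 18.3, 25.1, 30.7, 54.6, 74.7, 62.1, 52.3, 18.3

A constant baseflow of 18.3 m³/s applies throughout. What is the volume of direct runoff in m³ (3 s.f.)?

Direct-runoff ordinates (Q − Q_b): 0.0, 6.8, 12.4, 36.3, 56.4, 43.8, 34.0, 0.0 m³/s.
ΣQ_DR = 189.7 m³/s.
With Δt = 1.5 h = 5400 s, V = ΣQ_DR · Δt = 189.7 × 5400 = 1.02 × 10^6 m³.

V ≈ 1.02 × 10^6 m³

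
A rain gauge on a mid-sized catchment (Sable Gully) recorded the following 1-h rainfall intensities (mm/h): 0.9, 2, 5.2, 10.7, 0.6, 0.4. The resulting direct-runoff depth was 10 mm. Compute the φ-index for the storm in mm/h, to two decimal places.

φ ≈ 2.95 mm/h

Only the 2 blocks with intensity above φ contribute runoff: 5.2, 10.7 mm/h.
Σ(I−φ)·Δt = d  ⇒  (5.2+10.7 − 2φ)·1 = 10
φ = (15.90 − 10/1) / 2 = 2.95 mm/h.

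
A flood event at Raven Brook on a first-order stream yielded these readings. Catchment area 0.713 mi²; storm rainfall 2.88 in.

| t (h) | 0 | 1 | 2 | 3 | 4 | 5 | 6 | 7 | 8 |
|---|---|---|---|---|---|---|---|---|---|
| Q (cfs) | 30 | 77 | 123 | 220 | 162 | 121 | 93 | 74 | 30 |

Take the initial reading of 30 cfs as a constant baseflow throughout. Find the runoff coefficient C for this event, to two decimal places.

C ≈ 0.50

ΣQ_DR = 660.0 cfs; V = ΣQ_DR·Δt = 2.376 × 10^6 ft³.
Runoff depth d = V / A = 1.434 in.
C = d / P = 1.434 / 2.88 = 0.50.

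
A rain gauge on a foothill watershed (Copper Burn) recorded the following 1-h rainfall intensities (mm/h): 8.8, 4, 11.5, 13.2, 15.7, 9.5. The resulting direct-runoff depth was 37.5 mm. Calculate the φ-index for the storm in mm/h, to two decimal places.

φ ≈ 4.24 mm/h

Only the 5 blocks with intensity above φ contribute runoff: 8.8, 11.5, 13.2, 15.7, 9.5 mm/h.
Σ(I−φ)·Δt = d  ⇒  (8.8+11.5+13.2+15.7+9.5 − 5φ)·1 = 37.5
φ = (58.70 − 37.5/1) / 5 = 4.24 mm/h.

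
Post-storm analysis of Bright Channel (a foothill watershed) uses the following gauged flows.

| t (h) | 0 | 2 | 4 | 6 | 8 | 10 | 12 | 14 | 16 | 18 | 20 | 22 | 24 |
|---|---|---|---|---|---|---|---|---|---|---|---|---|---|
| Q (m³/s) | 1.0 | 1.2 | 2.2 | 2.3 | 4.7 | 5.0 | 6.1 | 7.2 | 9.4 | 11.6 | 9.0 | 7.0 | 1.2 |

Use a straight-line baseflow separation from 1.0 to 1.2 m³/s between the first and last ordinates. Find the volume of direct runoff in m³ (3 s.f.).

Direct-runoff ordinates (Q − Q_b): 0.00, 0.18, 1.17, 1.25, 3.63, 3.92, 5.00, 6.08, 8.27, 10.45, 7.83, 5.82, 0.00 m³/s.
ΣQ_DR = 53.60 m³/s.
With Δt = 2 h = 7200 s, V = ΣQ_DR · Δt = 53.60 × 7200 = 3.86 × 10^5 m³.

V ≈ 3.86 × 10^5 m³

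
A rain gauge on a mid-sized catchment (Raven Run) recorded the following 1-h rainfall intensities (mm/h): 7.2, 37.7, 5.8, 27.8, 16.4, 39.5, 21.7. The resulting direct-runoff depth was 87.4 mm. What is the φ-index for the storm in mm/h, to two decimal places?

Only the 5 blocks with intensity above φ contribute runoff: 37.7, 27.8, 16.4, 39.5, 21.7 mm/h.
Σ(I−φ)·Δt = d  ⇒  (37.7+27.8+16.4+39.5+21.7 − 5φ)·1 = 87.4
φ = (143.1 − 87.4/1) / 5 = 11.14 mm/h.

φ ≈ 11.14 mm/h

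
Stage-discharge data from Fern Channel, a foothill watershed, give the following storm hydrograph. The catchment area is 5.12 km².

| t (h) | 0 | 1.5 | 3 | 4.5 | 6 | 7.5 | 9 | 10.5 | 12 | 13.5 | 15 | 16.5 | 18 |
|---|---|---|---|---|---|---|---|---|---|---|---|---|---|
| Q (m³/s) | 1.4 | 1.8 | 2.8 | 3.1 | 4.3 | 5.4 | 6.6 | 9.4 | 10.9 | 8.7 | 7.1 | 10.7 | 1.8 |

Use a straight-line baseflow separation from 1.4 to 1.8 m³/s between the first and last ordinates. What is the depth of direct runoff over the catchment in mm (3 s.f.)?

d ≈ 56.1 mm

Direct runoff: 0.00, 0.37, 1.33, 1.60, 2.77, 3.83, 5.00, 7.77, 9.23, 7.00, 5.37, 8.93, 0.00 m³/s; ΣQ_DR = 53.20 m³/s.
V = ΣQ_DR · Δt = 53.20 × 5400 s = 2.873 × 10^5 m³.
Over A = 5.12 km², depth = V / A = 56.1 mm.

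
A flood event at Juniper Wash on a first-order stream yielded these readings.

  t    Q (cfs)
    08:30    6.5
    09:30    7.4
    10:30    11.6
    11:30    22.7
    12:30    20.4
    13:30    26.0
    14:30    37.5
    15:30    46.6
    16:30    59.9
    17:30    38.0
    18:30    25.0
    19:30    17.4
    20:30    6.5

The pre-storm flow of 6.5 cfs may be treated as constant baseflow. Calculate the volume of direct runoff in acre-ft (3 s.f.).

V ≈ 19.9 acre-ft

Direct-runoff ordinates (Q − Q_b): 0.0, 0.9, 5.1, 16.2, 13.9, 19.5, 31.0, 40.1, 53.4, 31.5, 18.5, 10.9, 0.0 cfs.
ΣQ_DR = 241.0 cfs.
With Δt = 1 h = 3600 s, V = ΣQ_DR · Δt = 241.0 × 3600 = 8.68 × 10^5 ft³ = 19.9 acre-ft.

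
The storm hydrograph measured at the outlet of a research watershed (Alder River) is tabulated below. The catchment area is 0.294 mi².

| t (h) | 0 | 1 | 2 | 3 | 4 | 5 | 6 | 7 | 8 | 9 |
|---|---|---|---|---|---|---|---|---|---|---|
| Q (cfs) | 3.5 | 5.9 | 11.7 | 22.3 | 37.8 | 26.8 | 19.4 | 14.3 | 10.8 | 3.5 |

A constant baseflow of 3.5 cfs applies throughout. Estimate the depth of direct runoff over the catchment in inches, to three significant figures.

d ≈ 0.638 in

Direct runoff: 0.0, 2.4, 8.2, 18.8, 34.3, 23.3, 15.9, 10.8, 7.3, 0.0 cfs; ΣQ_DR = 121.0 cfs.
V = ΣQ_DR · Δt = 121.0 × 3600 s = 4.356 × 10^5 ft³.
Over A = 0.294 mi², depth = V / A = 0.638 in.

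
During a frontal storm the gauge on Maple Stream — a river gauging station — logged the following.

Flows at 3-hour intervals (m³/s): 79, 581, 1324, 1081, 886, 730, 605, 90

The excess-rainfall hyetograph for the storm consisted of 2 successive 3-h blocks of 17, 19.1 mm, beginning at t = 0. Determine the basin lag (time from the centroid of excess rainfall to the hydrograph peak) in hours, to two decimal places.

t_L ≈ 2.91 h

Centroid of excess rainfall: t_c = Σ P_i·t̄_i / ΣP_i = 3.0873 h (block centres at 1.5, 4.5 h).
Hydrograph peak occurs at t = 6 h, so basin lag t_L = 6 − 3.0873 = 2.91 h.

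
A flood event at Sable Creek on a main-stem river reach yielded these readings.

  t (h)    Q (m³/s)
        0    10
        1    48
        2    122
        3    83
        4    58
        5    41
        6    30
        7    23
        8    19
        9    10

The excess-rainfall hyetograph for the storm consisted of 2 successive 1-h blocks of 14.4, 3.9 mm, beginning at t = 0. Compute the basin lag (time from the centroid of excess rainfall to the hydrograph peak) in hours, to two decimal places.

Centroid of excess rainfall: t_c = Σ P_i·t̄_i / ΣP_i = 0.7131 h (block centres at 0.5, 1.5 h).
Hydrograph peak occurs at t = 2 h, so basin lag t_L = 2 − 0.7131 = 1.29 h.

t_L ≈ 1.29 h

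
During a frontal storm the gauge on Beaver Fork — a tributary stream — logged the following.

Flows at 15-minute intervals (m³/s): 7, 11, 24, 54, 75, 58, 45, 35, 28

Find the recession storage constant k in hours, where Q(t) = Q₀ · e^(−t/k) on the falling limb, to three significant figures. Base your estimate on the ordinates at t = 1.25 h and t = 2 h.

On the falling limb, Q drops from 58 to 28 m³/s between t = 1.25 h and t = 2 h (Δt = 0.75 h).
k = −Δt / ln(Q₂/Q₁) = −0.75 / ln(28/58) = 1.03 h.

k ≈ 1.03 h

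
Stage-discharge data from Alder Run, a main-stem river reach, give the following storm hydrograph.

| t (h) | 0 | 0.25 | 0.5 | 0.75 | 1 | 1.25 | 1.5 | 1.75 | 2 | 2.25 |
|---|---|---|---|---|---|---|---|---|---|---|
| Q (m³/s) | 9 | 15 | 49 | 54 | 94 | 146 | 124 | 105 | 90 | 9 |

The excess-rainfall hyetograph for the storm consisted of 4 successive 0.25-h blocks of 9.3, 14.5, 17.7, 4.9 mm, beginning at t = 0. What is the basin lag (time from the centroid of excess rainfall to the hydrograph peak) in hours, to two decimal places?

t_L ≈ 0.78 h

Centroid of excess rainfall: t_c = Σ P_i·t̄_i / ΣP_i = 0.4731 h (block centres at 0.125, 0.375, 0.625, 0.875 h).
Hydrograph peak occurs at t = 1.25 h, so basin lag t_L = 1.25 − 0.4731 = 0.78 h.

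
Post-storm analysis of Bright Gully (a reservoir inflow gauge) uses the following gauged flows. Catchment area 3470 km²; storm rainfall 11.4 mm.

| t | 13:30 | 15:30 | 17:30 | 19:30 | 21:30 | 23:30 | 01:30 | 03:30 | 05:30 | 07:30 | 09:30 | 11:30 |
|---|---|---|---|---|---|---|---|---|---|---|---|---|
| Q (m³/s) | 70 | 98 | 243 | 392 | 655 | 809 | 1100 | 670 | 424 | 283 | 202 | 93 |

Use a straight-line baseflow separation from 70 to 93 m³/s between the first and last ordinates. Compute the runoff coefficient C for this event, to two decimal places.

C ≈ 0.74

ΣQ_DR = 4061 m³/s; V = ΣQ_DR·Δt = 2.924 × 10^7 m³.
Runoff depth d = V / A = 8.426 mm.
C = d / P = 8.426 / 11.4 = 0.74.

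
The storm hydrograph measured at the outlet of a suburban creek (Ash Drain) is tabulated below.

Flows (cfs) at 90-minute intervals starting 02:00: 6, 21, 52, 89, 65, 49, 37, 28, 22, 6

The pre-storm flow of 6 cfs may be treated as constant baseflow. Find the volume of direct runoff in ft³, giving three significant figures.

Direct-runoff ordinates (Q − Q_b): 0.0, 15.0, 46.0, 83.0, 59.0, 43.0, 31.0, 22.0, 16.0, 0.0 cfs.
ΣQ_DR = 315.0 cfs.
With Δt = 1.5 h = 5400 s, V = ΣQ_DR · Δt = 315.0 × 5400 = 1.70 × 10^6 ft³.

V ≈ 1.70 × 10^6 ft³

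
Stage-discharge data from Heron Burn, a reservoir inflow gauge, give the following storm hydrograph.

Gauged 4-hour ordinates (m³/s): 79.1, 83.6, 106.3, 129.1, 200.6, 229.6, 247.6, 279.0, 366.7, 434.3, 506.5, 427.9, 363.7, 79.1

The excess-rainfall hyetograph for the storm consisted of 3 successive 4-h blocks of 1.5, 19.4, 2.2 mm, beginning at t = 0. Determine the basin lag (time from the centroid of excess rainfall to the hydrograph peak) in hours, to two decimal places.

Centroid of excess rainfall: t_c = Σ P_i·t̄_i / ΣP_i = 6.1212 h (block centres at 2, 6, 10 h).
Hydrograph peak occurs at t = 40 h, so basin lag t_L = 40 − 6.1212 = 33.88 h.

t_L ≈ 33.88 h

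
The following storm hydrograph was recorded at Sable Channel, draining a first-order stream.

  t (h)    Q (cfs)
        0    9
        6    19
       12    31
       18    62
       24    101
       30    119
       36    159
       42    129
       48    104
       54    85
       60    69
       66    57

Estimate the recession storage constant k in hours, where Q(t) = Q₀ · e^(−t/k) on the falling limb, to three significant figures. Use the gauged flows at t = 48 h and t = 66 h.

On the falling limb, Q drops from 104 to 57 cfs between t = 48 h and t = 66 h (Δt = 18 h).
k = −Δt / ln(Q₂/Q₁) = −18 / ln(57/104) = 29.9 h.

k ≈ 29.9 h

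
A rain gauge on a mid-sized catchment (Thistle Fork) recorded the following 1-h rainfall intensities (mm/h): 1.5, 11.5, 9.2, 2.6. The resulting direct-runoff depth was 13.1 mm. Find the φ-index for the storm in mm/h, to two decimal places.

Only the 2 blocks with intensity above φ contribute runoff: 11.5, 9.2 mm/h.
Σ(I−φ)·Δt = d  ⇒  (11.5+9.2 − 2φ)·1 = 13.1
φ = (20.70 − 13.1/1) / 2 = 3.80 mm/h.

φ ≈ 3.80 mm/h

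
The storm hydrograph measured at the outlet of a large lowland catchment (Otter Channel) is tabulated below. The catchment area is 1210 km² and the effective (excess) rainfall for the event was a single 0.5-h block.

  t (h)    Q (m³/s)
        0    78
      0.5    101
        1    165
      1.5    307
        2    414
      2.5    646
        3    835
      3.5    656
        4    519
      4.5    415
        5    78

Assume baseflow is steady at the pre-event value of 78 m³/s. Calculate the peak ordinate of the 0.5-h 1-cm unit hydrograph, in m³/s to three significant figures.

U_p ≈ 1520 m³/s

Direct runoff: 0.0, 23.0, 87.0, 229.0, 336.0, 568.0, 757.0, 578.0, 441.0, 337.0, 0.0 m³/s; ΣQ_DR = 3356 m³/s, peak = 757.0 m³/s.
Runoff depth d = ΣQ_DR·Δt / A = 3356 × 1800 / (1210 km²) = 4.992 mm.
The 1-cm UH is the DRH scaled by (10 mm)/d, so U_p = 757.0 × 10/4.992 = 1520 m³/s.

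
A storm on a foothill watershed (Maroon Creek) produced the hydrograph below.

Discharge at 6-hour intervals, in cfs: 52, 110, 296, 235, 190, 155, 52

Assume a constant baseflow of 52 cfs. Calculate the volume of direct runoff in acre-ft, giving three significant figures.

V ≈ 360 acre-ft

Direct-runoff ordinates (Q − Q_b): 0.0, 58.0, 244.0, 183.0, 138.0, 103.0, 0.0 cfs.
ΣQ_DR = 726.0 cfs.
With Δt = 6 h = 21600 s, V = ΣQ_DR · Δt = 726.0 × 21600 = 1.57 × 10^7 ft³ = 360 acre-ft.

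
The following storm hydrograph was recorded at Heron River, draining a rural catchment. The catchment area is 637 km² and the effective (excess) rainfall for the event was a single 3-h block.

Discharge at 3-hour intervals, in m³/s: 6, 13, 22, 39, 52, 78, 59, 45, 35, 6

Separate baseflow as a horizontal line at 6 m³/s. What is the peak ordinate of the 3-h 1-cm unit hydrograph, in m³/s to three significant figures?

Direct runoff: 0.0, 7.0, 16.0, 33.0, 46.0, 72.0, 53.0, 39.0, 29.0, 0.0 m³/s; ΣQ_DR = 295.0 m³/s, peak = 72.0 m³/s.
Runoff depth d = ΣQ_DR·Δt / A = 295.0 × 10800 / (637 km²) = 5.002 mm.
The 1-cm UH is the DRH scaled by (10 mm)/d, so U_p = 72.0 × 10/5.002 = 144 m³/s.

U_p ≈ 144 m³/s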